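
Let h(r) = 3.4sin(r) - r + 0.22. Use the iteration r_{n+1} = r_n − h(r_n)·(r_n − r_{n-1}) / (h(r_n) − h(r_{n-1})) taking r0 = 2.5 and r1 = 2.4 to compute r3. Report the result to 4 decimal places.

2.4329

h(2.5) = -0.245195, h(2.4) = 0.116575
r2 = 2.400000 − 0.116575·(2.400000 − 2.500000) / (0.116575 − (-0.245195)) = 2.400000 − (-0.011657)/(0.361770) = 2.432224
h(2.432224) = 0.002384
r3 = 2.432224 − 0.002384·(2.432224 − 2.400000) / (0.002384 − 0.116575) = 2.432224 − (0.000077)/(-0.114191) = 2.432896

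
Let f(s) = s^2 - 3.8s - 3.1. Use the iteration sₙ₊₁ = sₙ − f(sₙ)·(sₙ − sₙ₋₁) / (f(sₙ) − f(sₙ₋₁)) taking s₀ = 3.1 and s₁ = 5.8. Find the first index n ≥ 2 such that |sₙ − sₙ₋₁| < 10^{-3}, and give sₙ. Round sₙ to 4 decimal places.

n = 6, sₙ = 4.4904

f(3.1) = -5.270000, f(5.8) = 8.500000
s₂ = 5.800000 − 8.500000·(2.700000)/(13.770000) = 4.133333;  |Δ| = 1.666667
f(4.133333) = -1.722222
s₃ = 4.133333 − (-1.722222)·(-1.666667)/(-10.222222) = 4.414130;  |Δ| = 0.280797
f(4.414130) = -0.389148
s₄ = 4.414130 − (-0.389148)·(0.280797)/(1.333074) = 4.496100;  |Δ| = 0.081970
f(4.496100) = 0.029736
s₅ = 4.496100 − 0.029736·(0.081970)/(0.418884) = 4.490281;  |Δ| = 0.005819
f(4.490281) = -0.000443
s₆ = 4.490281 − (-0.000443)·(-0.005819)/(-0.030179) = 4.490367;  |Δ| = 0.000085
|s₆ − s₅| = 0.000085 < 10^{-3}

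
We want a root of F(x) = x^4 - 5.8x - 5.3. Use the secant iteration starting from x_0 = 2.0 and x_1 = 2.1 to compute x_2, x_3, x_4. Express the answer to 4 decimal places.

F(2.0) = -0.900000, F(2.1) = 1.968100
x_2 = 2.100000 − 1.968100·(2.100000 − 2.000000) / (1.968100 − (-0.900000)) = 2.100000 − (0.196810)/(2.868100) = 2.031380
F(2.031380) = -0.053972
x_3 = 2.031380 − (-0.053972)·(2.031380 − 2.100000) / (-0.053972 − 1.968100) = 2.031380 − (0.003704)/(-2.022072) = 2.033211
F(2.033211) = -0.003099
x_4 = 2.033211 − (-0.003099)·(2.033211 − 2.031380) / (-0.003099 − (-0.053972)) = 2.033211 − (-0.000006)/(0.050873) = 2.033323

2.0314, 2.0332, 2.0333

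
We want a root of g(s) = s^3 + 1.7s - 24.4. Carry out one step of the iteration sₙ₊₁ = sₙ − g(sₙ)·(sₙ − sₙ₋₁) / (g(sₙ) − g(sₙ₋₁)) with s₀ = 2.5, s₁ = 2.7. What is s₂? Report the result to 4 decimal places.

g(2.5) = -4.525000, g(2.7) = -0.127000
s₂ = 2.700000 − (-0.127000)·(2.700000 − 2.500000) / (-0.127000 − (-4.525000)) = 2.700000 − (-0.025400)/(4.398000) = 2.705775

2.7058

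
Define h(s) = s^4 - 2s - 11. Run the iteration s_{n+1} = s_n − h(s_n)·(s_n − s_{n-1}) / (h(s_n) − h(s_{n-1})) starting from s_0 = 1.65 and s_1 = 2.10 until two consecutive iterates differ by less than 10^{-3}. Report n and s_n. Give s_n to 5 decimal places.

n = 5, s_n = 1.96574

h(1.65) = -6.8879938, h(2.10) = 4.2481000
s_2 = 2.1000000 − 4.2481000·(0.4500000)/(11.1360938) = 1.9283379;  |Δ| = 0.1716621
h(1.9283379) = -1.0295292
s_3 = 1.9283379 − (-1.0295292)·(-0.1716621)/(-5.2776292) = 1.9618248;  |Δ| = 0.0334868
h(1.9618248) = -0.1107237
s_4 = 1.9618248 − (-0.1107237)·(0.0334868)/(0.9188055) = 1.9658602;  |Δ| = 0.0040354
h(1.9658602) = 0.0034618
s_5 = 1.9658602 − 0.0034618·(0.0040354)/(0.1141855) = 1.9657379;  |Δ| = 0.0001223
|s_5 − s_4| = 0.0001223 < 10^{-3}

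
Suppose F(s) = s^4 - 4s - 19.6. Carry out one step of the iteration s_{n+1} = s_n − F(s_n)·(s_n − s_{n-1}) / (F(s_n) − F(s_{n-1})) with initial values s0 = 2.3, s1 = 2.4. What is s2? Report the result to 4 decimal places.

F(2.3) = -0.815900, F(2.4) = 3.977600
s2 = 2.400000 − 3.977600·(2.400000 − 2.300000) / (3.977600 − (-0.815900)) = 2.400000 − (0.397760)/(4.793500) = 2.317021

2.3170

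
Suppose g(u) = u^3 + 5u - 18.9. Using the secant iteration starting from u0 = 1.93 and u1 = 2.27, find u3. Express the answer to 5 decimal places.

2.05131

g(1.93) = -2.0609430, g(2.27) = 4.1470830
u2 = 2.2700000 − 4.1470830·(2.2700000 − 1.9300000) / (4.1470830 − (-2.0609430)) = 2.2700000 − (1.4100082)/(6.2080260) = 2.0428733
g(2.0428733) = -0.1600457
u3 = 2.0428733 − (-0.1600457)·(2.0428733 − 2.2700000) / (-0.1600457 − 4.1470830) = 2.0428733 − (0.0363506)/(-4.3071287) = 2.0513130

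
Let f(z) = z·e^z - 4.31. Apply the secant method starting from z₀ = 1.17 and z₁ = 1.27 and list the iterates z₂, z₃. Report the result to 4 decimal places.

1.2418, 1.2432

f(1.17) = -0.540269, f(1.27) = 0.212283
z₂ = 1.270000 − 0.212283·(1.270000 − 1.170000) / (0.212283 − (-0.540269)) = 1.270000 − (0.021228)/(0.752551) = 1.241792
f(1.241792) = -0.011153
z₃ = 1.241792 − (-0.011153)·(1.241792 − 1.270000) / (-0.011153 − 0.212283) = 1.241792 − (0.000315)/(-0.223436) = 1.243200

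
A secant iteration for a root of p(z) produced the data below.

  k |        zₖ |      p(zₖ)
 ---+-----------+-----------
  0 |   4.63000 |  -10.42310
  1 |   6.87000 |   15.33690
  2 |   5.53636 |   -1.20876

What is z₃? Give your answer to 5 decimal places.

z₃ = 5.53636 − (-1.20876)·(5.53636 − 6.87000) / (-1.20876 − 15.33690)
   = 5.53636 − (1.6120507)/(-16.5456600) = 5.6337904

5.63379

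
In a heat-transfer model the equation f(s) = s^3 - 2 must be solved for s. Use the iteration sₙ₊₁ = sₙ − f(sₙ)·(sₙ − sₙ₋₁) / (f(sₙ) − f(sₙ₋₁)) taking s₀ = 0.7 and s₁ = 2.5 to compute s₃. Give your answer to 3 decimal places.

f(0.7) = -1.65700, f(2.5) = 13.62500
s₂ = 2.50000 − 13.62500·(2.50000 − 0.70000) / (13.62500 − (-1.65700)) = 2.50000 − (24.52500)/(15.28200) = 0.89517
f(0.89517) = -1.28267
s₃ = 0.89517 − (-1.28267)·(0.89517 − 2.50000) / (-1.28267 − 13.62500) = 0.89517 − (2.05847)/(-14.90767) = 1.03325

1.033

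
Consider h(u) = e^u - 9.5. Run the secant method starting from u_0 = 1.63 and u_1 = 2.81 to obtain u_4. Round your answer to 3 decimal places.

h(1.63) = -4.39613, h(2.81) = 7.10992
u_2 = 2.81000 − 7.10992·(2.81000 − 1.63000) / (7.10992 − (-4.39613)) = 2.81000 − (8.38970)/(11.50604) = 2.08084
h(2.08084) = -1.48877
u_3 = 2.08084 − (-1.48877)·(2.08084 − 2.81000) / (-1.48877 − 7.10992) = 2.08084 − (1.08555)/(-8.59869) = 2.20709
h(2.20709) = -0.41078
u_4 = 2.20709 − (-0.41078)·(2.20709 − 2.08084) / (-0.41078 − (-1.48877)) = 2.20709 − (-0.05186)/(1.07800) = 2.25520

2.255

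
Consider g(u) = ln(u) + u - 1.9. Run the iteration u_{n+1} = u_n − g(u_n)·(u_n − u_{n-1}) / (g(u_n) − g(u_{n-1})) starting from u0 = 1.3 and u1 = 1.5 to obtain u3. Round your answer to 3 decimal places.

g(1.3) = -0.33764, g(1.5) = 0.00547
u2 = 1.50000 − 0.00547·(1.50000 − 1.30000) / (0.00547 − (-0.33764)) = 1.50000 − (0.00109)/(0.34310) = 1.49681
g(1.49681) = 0.00015
u3 = 1.49681 − 0.00015·(1.49681 − 1.50000) / (0.00015 − 0.00547) = 1.49681 − (0.00000)/(-0.00531) = 1.49672

1.497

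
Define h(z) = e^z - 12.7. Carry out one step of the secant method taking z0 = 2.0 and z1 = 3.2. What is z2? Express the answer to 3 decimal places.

h(2.0) = -5.31094, h(3.2) = 11.83253
z2 = 3.20000 − 11.83253·(3.20000 − 2.00000) / (11.83253 − (-5.31094)) = 3.20000 − (14.19904)/(17.14347) = 2.37175

2.372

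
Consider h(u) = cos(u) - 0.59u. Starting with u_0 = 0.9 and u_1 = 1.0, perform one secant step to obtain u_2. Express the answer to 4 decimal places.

h(0.9) = 0.090610, h(1.0) = -0.049698
u_2 = 1.000000 − (-0.049698)·(1.000000 − 0.900000) / (-0.049698 − 0.090610) = 1.000000 − (-0.004970)/(-0.140308) = 0.964579

0.9646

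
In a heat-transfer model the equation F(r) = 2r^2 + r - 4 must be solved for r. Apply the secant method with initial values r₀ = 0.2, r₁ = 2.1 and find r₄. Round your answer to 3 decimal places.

F(0.2) = -3.72000, F(2.1) = 6.92000
r₂ = 2.10000 − 6.92000·(2.10000 − 0.20000) / (6.92000 − (-3.72000)) = 2.10000 − (13.14800)/(10.64000) = 0.86429
F(0.86429) = -1.64173
r₃ = 0.86429 − (-1.64173)·(0.86429 − 2.10000) / (-1.64173 − 6.92000) = 0.86429 − (2.02872)/(-8.56173) = 1.10124
F(1.10124) = -0.47332
r₄ = 1.10124 − (-0.47332)·(1.10124 − 0.86429) / (-0.47332 − (-1.64173)) = 1.10124 − (-0.11215)/(1.16842) = 1.19722

1.197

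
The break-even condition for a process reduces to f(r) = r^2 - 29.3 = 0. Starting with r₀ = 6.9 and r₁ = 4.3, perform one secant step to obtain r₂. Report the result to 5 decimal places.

f(6.9) = 18.3100000, f(4.3) = -10.8100000
r₂ = 4.3000000 − (-10.8100000)·(4.3000000 − 6.9000000) / (-10.8100000 − 18.3100000) = 4.3000000 − (28.1060000)/(-29.1200000) = 5.2651786

5.26518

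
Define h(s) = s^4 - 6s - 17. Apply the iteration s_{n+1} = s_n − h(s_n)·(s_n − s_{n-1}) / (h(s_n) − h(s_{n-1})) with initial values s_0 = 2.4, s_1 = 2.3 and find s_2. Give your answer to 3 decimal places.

h(2.4) = 1.77760, h(2.3) = -2.81590
s_2 = 2.30000 − (-2.81590)·(2.30000 − 2.40000) / (-2.81590 − 1.77760) = 2.30000 − (0.28159)/(-4.59350) = 2.36130

2.361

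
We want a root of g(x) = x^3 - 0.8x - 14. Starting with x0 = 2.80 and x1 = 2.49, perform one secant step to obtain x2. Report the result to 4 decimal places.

2.5174

g(2.80) = 5.712000, g(2.49) = -0.553751
x2 = 2.490000 − (-0.553751)·(2.490000 − 2.800000) / (-0.553751 − 5.712000) = 2.490000 − (0.171663)/(-6.265751) = 2.517397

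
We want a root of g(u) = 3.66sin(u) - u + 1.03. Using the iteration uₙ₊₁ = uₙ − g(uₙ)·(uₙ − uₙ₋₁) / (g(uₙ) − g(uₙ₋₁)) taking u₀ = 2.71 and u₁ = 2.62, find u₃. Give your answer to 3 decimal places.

2.675

g(2.71) = -0.14896, g(2.62) = 0.23364
u₂ = 2.62000 − 0.23364·(2.62000 − 2.71000) / (0.23364 − (-0.14896)) = 2.62000 − (-0.02103)/(0.38259) = 2.67496
g(2.67496) = 0.00161
u₃ = 2.67496 − 0.00161·(2.67496 − 2.62000) / (0.00161 − 0.23364) = 2.67496 − (0.00009)/(-0.23203) = 2.67534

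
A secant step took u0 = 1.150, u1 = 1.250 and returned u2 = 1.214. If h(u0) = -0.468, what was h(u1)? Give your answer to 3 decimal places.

0.263

The secant line through (1.150, -0.468) and (1.250, h(u1)) crosses zero at u2 = 1.214.
So (1.150, -0.468), (1.250, h(u1)), (1.214, 0) are collinear:
h(u1) = -0.468 · (1.250 − 1.214) / (1.150 − 1.214) = -0.468 · (0.03600)/(-0.06400) = 0.26325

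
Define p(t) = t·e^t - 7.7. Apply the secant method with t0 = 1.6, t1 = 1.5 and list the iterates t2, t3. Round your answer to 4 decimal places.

p(1.6) = 0.224852, p(1.5) = -0.977466
t2 = 1.500000 − (-0.977466)·(1.500000 − 1.600000) / (-0.977466 − 0.224852) = 1.500000 − (0.097747)/(-1.202318) = 1.581298
p(1.581298) = -0.012891
t3 = 1.581298 − (-0.012891)·(1.581298 − 1.500000) / (-0.012891 − (-0.977466)) = 1.581298 − (-0.001048)/(0.964576) = 1.582385

1.5813, 1.5824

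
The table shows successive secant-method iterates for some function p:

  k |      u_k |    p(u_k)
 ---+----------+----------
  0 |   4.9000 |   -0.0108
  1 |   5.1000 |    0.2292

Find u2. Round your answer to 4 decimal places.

u2 = 5.1000 − 0.2292·(5.1000 − 4.9000) / (0.2292 − (-0.0108))
   = 5.1000 − (0.045840)/(0.240000) = 4.909000

4.9090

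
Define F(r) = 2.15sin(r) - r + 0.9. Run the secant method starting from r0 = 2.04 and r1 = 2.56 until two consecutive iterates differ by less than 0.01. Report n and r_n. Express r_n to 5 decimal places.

n = 4, r_n = 2.38144

F(2.04) = 0.7776466, F(2.56) = -0.4788858
r2 = 2.5600000 − (-0.4788858)·(0.5200000)/(-1.2565324) = 2.3618192;  |Δ| = 0.1981808
F(2.3618192) = 0.0498853
r3 = 2.3618192 − 0.0498853·(-0.1981808)/(0.5287711) = 2.3805159;  |Δ| = 0.0186968
F(2.3805159) = 0.0023422
r4 = 2.3805159 − 0.0023422·(0.0186968)/(-0.0475430) = 2.3814371;  |Δ| = 0.0009211
|r4 − r3| = 0.0009211 < 0.01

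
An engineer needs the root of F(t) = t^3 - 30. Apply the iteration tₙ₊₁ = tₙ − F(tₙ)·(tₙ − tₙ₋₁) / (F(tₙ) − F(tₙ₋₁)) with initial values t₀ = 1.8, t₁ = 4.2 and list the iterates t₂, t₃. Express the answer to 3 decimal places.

F(1.8) = -24.16800, F(4.2) = 44.08800
t₂ = 4.20000 − 44.08800·(4.20000 − 1.80000) / (44.08800 − (-24.16800)) = 4.20000 − (105.81120)/(68.25600) = 2.64979
F(2.64979) = -11.39482
t₃ = 2.64979 − (-11.39482)·(2.64979 − 4.20000) / (-11.39482 − 44.08800) = 2.64979 − (17.66437)/(-55.48282) = 2.96816

2.650, 2.968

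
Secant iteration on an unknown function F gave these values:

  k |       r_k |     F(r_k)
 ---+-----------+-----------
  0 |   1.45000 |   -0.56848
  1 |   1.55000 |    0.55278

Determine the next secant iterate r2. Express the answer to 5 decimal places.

r2 = 1.55000 − 0.55278·(1.55000 − 1.45000) / (0.55278 − (-0.56848))
   = 1.55000 − (0.0552780)/(1.1212600) = 1.5007001

1.50070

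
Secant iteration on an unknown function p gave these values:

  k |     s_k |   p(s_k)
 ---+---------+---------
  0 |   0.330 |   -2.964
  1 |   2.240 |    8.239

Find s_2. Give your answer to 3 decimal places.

s_2 = 2.240 − 8.239·(2.240 − 0.330) / (8.239 − (-2.964))
   = 2.240 − (15.73649)/(11.20300) = 0.83533

0.835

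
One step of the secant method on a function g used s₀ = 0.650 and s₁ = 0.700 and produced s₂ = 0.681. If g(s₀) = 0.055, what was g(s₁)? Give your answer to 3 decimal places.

The secant line through (0.650, 0.055) and (0.700, g(s₁)) crosses zero at s₂ = 0.681.
So (0.650, 0.055), (0.700, g(s₁)), (0.681, 0) are collinear:
g(s₁) = 0.055 · (0.700 − 0.681) / (0.650 − 0.681) = 0.055 · (0.01900)/(-0.03100) = -0.03371

-0.034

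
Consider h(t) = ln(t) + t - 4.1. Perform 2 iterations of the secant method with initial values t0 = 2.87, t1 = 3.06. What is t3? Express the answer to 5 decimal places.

h(2.87) = -0.1756880, h(3.06) = 0.0784149
t2 = 3.0600000 − 0.0784149·(3.0600000 − 2.8700000) / (0.0784149 − (-0.1756880)) = 3.0600000 − (0.0148988)/(0.2541029) = 3.0013669
h(3.0013669) = 0.0004347
t3 = 3.0013669 − 0.0004347·(3.0013669 − 3.0600000) / (0.0004347 − 0.0784149) = 3.0013669 − (-0.0000255)/(-0.0779802) = 3.0010400

3.00104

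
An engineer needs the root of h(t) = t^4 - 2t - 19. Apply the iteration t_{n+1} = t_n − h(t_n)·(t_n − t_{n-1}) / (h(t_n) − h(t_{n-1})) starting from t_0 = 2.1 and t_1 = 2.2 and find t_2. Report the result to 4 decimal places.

2.1993

h(2.1) = -3.751900, h(2.2) = 0.025600
t_2 = 2.200000 − 0.025600·(2.200000 − 2.100000) / (0.025600 − (-3.751900)) = 2.200000 − (0.002560)/(3.777500) = 2.199322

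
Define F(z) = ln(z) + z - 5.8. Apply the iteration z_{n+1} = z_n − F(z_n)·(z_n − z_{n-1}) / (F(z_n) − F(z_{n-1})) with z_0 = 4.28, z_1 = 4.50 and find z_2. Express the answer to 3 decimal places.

4.334

F(4.28) = -0.06605, F(4.50) = 0.20408
z_2 = 4.50000 − 0.20408·(4.50000 − 4.28000) / (0.20408 − (-0.06605)) = 4.50000 − (0.04490)/(0.27012) = 4.33379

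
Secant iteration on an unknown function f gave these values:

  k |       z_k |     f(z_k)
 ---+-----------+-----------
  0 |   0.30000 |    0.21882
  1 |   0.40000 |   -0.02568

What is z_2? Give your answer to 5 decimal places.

0.38950

z_2 = 0.40000 − (-0.02568)·(0.40000 − 0.30000) / (-0.02568 − 0.21882)
   = 0.40000 − (-0.0025680)/(-0.2445000) = 0.3894969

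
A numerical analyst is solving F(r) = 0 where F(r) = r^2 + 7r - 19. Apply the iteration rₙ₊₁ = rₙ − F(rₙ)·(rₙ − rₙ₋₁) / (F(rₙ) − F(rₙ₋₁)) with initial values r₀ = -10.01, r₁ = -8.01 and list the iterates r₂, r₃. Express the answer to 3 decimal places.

-9.000, -9.100

F(-10.01) = 11.13010, F(-8.01) = -10.90990
r₂ = -8.01000 − (-10.90990)·(-8.01000 − (-10.01000)) / (-10.90990 − 11.13010) = -8.01000 − (-21.81980)/(-22.04000) = -9.00001
F(-9.00001) = -0.99990
r₃ = -9.00001 − (-0.99990)·(-9.00001 − (-8.01000)) / (-0.99990 − (-10.90990)) = -9.00001 − (0.98991)/(9.91000) = -9.09990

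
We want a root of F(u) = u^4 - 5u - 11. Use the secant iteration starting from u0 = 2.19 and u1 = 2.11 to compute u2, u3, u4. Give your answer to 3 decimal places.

2.160, 2.161, 2.161

F(2.19) = 1.05258, F(2.11) = -1.72881
u2 = 2.11000 − (-1.72881)·(2.11000 − 2.19000) / (-1.72881 − 1.05258) = 2.11000 − (0.13830)/(-2.78138) = 2.15973
F(2.15973) = -0.04188
u3 = 2.15973 − (-0.04188)·(2.15973 − 2.11000) / (-0.04188 − (-1.72881)) = 2.15973 − (-0.00208)/(1.68692) = 2.16096
F(2.16096) = 0.00173
u4 = 2.16096 − 0.00173·(2.16096 − 2.15973) / (0.00173 − (-0.04188)) = 2.16096 − (0.00000)/(0.04362) = 2.16091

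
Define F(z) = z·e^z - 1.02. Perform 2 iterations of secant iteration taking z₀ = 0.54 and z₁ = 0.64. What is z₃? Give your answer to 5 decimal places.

F(0.54) = -0.0933563, F(0.64) = 0.1937478
z₂ = 0.6400000 − 0.1937478·(0.6400000 − 0.5400000) / (0.1937478 − (-0.0933563)) = 0.6400000 − (0.0193748)/(0.2871041) = 0.5725165
F(0.5725165) = -0.0050870
z₃ = 0.5725165 − (-0.0050870)·(0.5725165 − 0.6400000) / (-0.0050870 − 0.1937478) = 0.5725165 − (0.0003433)/(-0.1988348) = 0.5742430

0.57424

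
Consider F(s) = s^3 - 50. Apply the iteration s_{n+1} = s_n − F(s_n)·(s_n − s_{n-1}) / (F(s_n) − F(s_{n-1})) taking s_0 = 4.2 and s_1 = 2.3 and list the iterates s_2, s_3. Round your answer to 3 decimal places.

F(4.2) = 24.08800, F(2.3) = -37.83300
s_2 = 2.30000 − (-37.83300)·(2.30000 − 4.20000) / (-37.83300 − 24.08800) = 2.30000 − (71.88270)/(-61.92100) = 3.46088
F(3.46088) = -8.54674
s_3 = 3.46088 − (-8.54674)·(3.46088 − 2.30000) / (-8.54674 − (-37.83300)) = 3.46088 − (-9.92172)/(29.28626) = 3.79966

3.461, 3.800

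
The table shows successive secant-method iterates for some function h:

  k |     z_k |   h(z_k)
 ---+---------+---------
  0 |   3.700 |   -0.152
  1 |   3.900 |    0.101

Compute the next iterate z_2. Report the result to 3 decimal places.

3.820

z_2 = 3.900 − 0.101·(3.900 − 3.700) / (0.101 − (-0.152))
   = 3.900 − (0.02020)/(0.25300) = 3.82016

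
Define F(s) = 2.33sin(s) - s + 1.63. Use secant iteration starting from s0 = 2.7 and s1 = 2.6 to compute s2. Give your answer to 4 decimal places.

F(2.7) = -0.074205, F(2.6) = 0.231118
s2 = 2.600000 − 0.231118·(2.600000 − 2.700000) / (0.231118 − (-0.074205)) = 2.600000 − (-0.023112)/(0.305323) = 2.675696

2.6757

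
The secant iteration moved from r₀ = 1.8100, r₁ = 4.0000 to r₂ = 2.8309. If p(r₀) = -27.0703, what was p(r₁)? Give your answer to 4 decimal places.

The secant line through (1.8100, -27.0703) and (4.0000, p(r₁)) crosses zero at r₂ = 2.8309.
So (1.8100, -27.0703), (4.0000, p(r₁)), (2.8309, 0) are collinear:
p(r₁) = -27.0703 · (4.0000 − 2.8309) / (1.8100 − 2.8309) = -27.0703 · (1.169100)/(-1.020900) = 30.999988

31.0000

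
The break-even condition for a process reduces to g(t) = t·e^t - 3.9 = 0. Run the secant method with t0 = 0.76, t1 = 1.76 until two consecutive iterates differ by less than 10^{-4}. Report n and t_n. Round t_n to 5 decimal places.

n = 7, t_n = 1.18838

g(0.76) = -2.2749101, g(1.76) = 6.3298898
t2 = 1.7600000 − 6.3298898·(1.0000000)/(8.6047999) = 1.0243769;  |Δ| = 0.7356231
g(1.0243769) = -1.0467424
t3 = 1.0243769 − (-1.0467424)·(-0.7356231)/(-7.3766322) = 1.1287616;  |Δ| = 0.1043847
g(1.1287616) = -0.4100663
t4 = 1.1287616 − (-0.4100663)·(0.1043847)/(0.6366761) = 1.1959931;  |Δ| = 0.0672315
g(1.1959931) = 0.0549579
t5 = 1.1959931 − 0.0549579·(0.0672315)/(0.4650242) = 1.1880475;  |Δ| = 0.0079456
g(1.1880475) = -0.0024090
t6 = 1.1880475 − (-0.0024090)·(-0.0079456)/(-0.0573670) = 1.1883811;  |Δ| = 0.0003337
g(1.1883811) = -0.0000133
t7 = 1.1883811 − (-0.0000133)·(0.0003337)/(0.0023957) = 1.1883830;  |Δ| = 0.0000019
|t7 − t6| = 0.0000019 < 10^{-4}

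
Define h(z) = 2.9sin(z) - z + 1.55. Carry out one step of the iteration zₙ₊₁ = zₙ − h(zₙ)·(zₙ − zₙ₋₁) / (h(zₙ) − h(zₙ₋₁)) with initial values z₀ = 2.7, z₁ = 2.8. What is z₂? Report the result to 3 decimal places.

h(2.7) = 0.08940, h(2.8) = -0.27853
z₂ = 2.80000 − (-0.27853)·(2.80000 − 2.70000) / (-0.27853 − 0.08940) = 2.80000 − (-0.02785)/(-0.36794) = 2.72430

2.724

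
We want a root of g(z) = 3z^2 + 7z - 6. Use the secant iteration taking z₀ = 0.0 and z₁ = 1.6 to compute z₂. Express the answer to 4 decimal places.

g(0.0) = -6.000000, g(1.6) = 12.880000
z₂ = 1.600000 − 12.880000·(1.600000 − 0.000000) / (12.880000 − (-6.000000)) = 1.600000 − (20.608000)/(18.880000) = 0.508475

0.5085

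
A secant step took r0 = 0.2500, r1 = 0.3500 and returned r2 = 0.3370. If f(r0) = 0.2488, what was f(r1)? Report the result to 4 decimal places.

-0.0372

The secant line through (0.2500, 0.2488) and (0.3500, f(r1)) crosses zero at r2 = 0.3370.
So (0.2500, 0.2488), (0.3500, f(r1)), (0.3370, 0) are collinear:
f(r1) = 0.2488 · (0.3500 − 0.3370) / (0.2500 − 0.3370) = 0.2488 · (0.013000)/(-0.087000) = -0.037177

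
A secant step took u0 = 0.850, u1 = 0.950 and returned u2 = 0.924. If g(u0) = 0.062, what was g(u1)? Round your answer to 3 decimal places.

-0.022

The secant line through (0.850, 0.062) and (0.950, g(u1)) crosses zero at u2 = 0.924.
So (0.850, 0.062), (0.950, g(u1)), (0.924, 0) are collinear:
g(u1) = 0.062 · (0.950 − 0.924) / (0.850 − 0.924) = 0.062 · (0.02600)/(-0.07400) = -0.02178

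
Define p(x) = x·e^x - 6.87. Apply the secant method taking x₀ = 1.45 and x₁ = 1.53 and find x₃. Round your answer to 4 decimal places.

p(1.45) = -0.688484, p(1.53) = 0.195811
x₂ = 1.530000 − 0.195811·(1.530000 − 1.450000) / (0.195811 − (-0.688484)) = 1.530000 − (0.015665)/(0.884294) = 1.512285
p(1.512285) = -0.008627
x₃ = 1.512285 − (-0.008627)·(1.512285 − 1.530000) / (-0.008627 − 0.195811) = 1.512285 − (0.000153)/(-0.204438) = 1.513033

1.5130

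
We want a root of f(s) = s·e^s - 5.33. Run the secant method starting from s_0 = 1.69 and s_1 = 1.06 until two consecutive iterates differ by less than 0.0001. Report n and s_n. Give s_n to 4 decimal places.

n = 6, s_n = 1.3634

f(1.69) = 3.828922, f(1.06) = -2.270447
s_2 = 1.060000 − (-2.270447)·(-0.630000)/(-6.099369) = 1.294513;  |Δ| = 0.234513
f(1.294513) = -0.606039
s_3 = 1.294513 − (-0.606039)·(0.234513)/(1.664408) = 1.379903;  |Δ| = 0.085390
f(1.379903) = 0.154449
s_4 = 1.379903 − 0.154449·(0.085390)/(0.760488) = 1.362561;  |Δ| = 0.017342
f(1.362561) = -0.007584
s_5 = 1.362561 − (-0.007584)·(-0.017342)/(-0.162033) = 1.363373;  |Δ| = 0.000812
f(1.363373) = -0.000089
s_6 = 1.363373 − (-0.000089)·(0.000812)/(0.007495) = 1.363383;  |Δ| = 0.000010
|s_6 − s_5| = 0.000010 < 0.0001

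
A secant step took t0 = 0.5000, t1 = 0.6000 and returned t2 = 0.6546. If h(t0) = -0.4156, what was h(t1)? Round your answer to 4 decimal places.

The secant line through (0.5000, -0.4156) and (0.6000, h(t1)) crosses zero at t2 = 0.6546.
So (0.5000, -0.4156), (0.6000, h(t1)), (0.6546, 0) are collinear:
h(t1) = -0.4156 · (0.6000 − 0.6546) / (0.5000 − 0.6546) = -0.4156 · (-0.054600)/(-0.154600) = -0.146777

-0.1468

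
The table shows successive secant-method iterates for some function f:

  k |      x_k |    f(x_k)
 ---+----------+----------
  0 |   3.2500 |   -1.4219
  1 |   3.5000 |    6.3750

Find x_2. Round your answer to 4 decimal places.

3.2956

x_2 = 3.5000 − 6.3750·(3.5000 − 3.2500) / (6.3750 − (-1.4219))
   = 3.5000 − (1.593750)/(7.796900) = 3.295592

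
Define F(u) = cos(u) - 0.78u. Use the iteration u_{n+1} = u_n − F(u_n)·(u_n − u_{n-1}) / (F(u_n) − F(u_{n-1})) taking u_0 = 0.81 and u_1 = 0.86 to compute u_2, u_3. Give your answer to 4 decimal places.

F(0.81) = 0.057698, F(0.86) = -0.018363
u_2 = 0.860000 − (-0.018363)·(0.860000 − 0.810000) / (-0.018363 − 0.057698) = 0.860000 − (-0.000918)/(-0.076061) = 0.847929
F(0.847929) = 0.000153
u_3 = 0.847929 − 0.000153·(0.847929 − 0.860000) / (0.000153 − (-0.018363)) = 0.847929 − (-0.000002)/(0.018515) = 0.848029

0.8479, 0.8480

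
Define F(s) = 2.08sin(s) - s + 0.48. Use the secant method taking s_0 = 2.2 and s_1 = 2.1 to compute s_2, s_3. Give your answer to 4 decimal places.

2.1821, 2.1827

F(2.2) = -0.038327, F(2.1) = 0.175475
s_2 = 2.100000 − 0.175475·(2.100000 − 2.200000) / (0.175475 − (-0.038327)) = 2.100000 − (-0.017548)/(0.213803) = 2.182073
F(2.182073) = 0.001271
s_3 = 2.182073 − 0.001271·(2.182073 − 2.100000) / (0.001271 − 0.175475) = 2.182073 − (0.000104)/(-0.174204) = 2.182672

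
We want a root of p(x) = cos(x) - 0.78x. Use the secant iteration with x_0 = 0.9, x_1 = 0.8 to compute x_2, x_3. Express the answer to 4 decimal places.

p(0.9) = -0.080390, p(0.8) = 0.072707
x_2 = 0.800000 − 0.072707·(0.800000 − 0.900000) / (0.072707 − (-0.080390)) = 0.800000 − (-0.007271)/(0.153097) = 0.847491
p(0.847491) = 0.000824
x_3 = 0.847491 − 0.000824·(0.847491 − 0.800000) / (0.000824 − 0.072707) = 0.847491 − (0.000039)/(-0.071883) = 0.848035

0.8475, 0.8480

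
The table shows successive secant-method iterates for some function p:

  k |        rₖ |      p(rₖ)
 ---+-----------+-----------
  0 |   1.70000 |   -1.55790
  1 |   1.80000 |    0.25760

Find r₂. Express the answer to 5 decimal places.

1.78581

r₂ = 1.80000 − 0.25760·(1.80000 − 1.70000) / (0.25760 − (-1.55790))
   = 1.80000 − (0.0257600)/(1.8155000) = 1.7858111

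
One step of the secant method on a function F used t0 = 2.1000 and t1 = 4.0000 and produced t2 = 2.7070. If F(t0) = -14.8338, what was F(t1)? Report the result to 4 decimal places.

31.5982

The secant line through (2.1000, -14.8338) and (4.0000, F(t1)) crosses zero at t2 = 2.7070.
So (2.1000, -14.8338), (4.0000, F(t1)), (2.7070, 0) are collinear:
F(t1) = -14.8338 · (4.0000 − 2.7070) / (2.1000 − 2.7070) = -14.8338 · (1.293000)/(-0.607000) = 31.598193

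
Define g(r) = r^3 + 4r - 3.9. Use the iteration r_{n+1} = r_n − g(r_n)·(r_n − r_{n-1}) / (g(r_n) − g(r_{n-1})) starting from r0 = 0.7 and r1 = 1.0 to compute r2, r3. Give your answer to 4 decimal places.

0.8223, 0.8307

g(0.7) = -0.757000, g(1.0) = 1.100000
r2 = 1.000000 − 1.100000·(1.000000 − 0.700000) / (1.100000 − (-0.757000)) = 1.000000 − (0.330000)/(1.857000) = 0.822294
g(0.822294) = -0.054815
r3 = 0.822294 − (-0.054815)·(0.822294 − 1.000000) / (-0.054815 − 1.100000) = 0.822294 − (0.009741)/(-1.154815) = 0.830729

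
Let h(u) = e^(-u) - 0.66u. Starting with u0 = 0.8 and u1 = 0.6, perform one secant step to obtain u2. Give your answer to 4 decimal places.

0.7320

h(0.8) = -0.078671, h(0.6) = 0.152812
u2 = 0.600000 − 0.152812·(0.600000 − 0.800000) / (0.152812 − (-0.078671)) = 0.600000 − (-0.030562)/(0.231483) = 0.732029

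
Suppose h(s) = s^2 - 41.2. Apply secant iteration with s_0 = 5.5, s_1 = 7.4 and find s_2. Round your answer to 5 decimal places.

h(5.5) = -10.9500000, h(7.4) = 13.5600000
s_2 = 7.4000000 − 13.5600000·(7.4000000 − 5.5000000) / (13.5600000 − (-10.9500000)) = 7.4000000 − (25.7640000)/(24.5100000) = 6.3488372

6.34884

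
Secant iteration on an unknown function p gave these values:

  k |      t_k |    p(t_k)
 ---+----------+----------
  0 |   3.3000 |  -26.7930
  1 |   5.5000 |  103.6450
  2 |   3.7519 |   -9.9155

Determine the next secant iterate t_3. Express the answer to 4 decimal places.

3.9045

t_3 = 3.7519 − (-9.9155)·(3.7519 − 5.5000) / (-9.9155 − 103.6450)
   = 3.7519 − (17.333286)/(-113.560500) = 3.904535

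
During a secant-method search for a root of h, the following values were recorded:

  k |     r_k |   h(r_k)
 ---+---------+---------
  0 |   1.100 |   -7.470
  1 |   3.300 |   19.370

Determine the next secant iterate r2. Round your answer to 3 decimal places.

1.712

r2 = 3.300 − 19.370·(3.300 − 1.100) / (19.370 − (-7.470))
   = 3.300 − (42.61400)/(26.84000) = 1.71230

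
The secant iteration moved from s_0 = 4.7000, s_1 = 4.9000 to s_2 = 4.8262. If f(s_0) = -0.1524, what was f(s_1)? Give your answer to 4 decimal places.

0.0891

The secant line through (4.7000, -0.1524) and (4.9000, f(s_1)) crosses zero at s_2 = 4.8262.
So (4.7000, -0.1524), (4.9000, f(s_1)), (4.8262, 0) are collinear:
f(s_1) = -0.1524 · (4.9000 − 4.8262) / (4.7000 − 4.8262) = -0.1524 · (0.073800)/(-0.126200) = 0.089121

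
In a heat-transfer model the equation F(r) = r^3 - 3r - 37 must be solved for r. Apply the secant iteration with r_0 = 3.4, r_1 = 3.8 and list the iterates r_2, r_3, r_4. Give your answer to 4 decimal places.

F(3.4) = -7.896000, F(3.8) = 6.472000
r_2 = 3.800000 − 6.472000·(3.800000 − 3.400000) / (6.472000 − (-7.896000)) = 3.800000 − (2.588800)/(14.368000) = 3.619822
F(3.619822) = -0.428542
r_3 = 3.619822 − (-0.428542)·(3.619822 − 3.800000) / (-0.428542 − 6.472000) = 3.619822 − (0.077214)/(-6.900542) = 3.631011
F(3.631011) = -0.020896
r_4 = 3.631011 − (-0.020896)·(3.631011 − 3.619822) / (-0.020896 − (-0.428542)) = 3.631011 − (-0.000234)/(0.407646) = 3.631585

3.6198, 3.6310, 3.6316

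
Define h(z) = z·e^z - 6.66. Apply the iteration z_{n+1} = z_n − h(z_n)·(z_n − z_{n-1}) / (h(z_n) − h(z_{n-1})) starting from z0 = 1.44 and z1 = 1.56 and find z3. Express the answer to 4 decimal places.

1.4943

h(1.44) = -0.582198, h(1.56) = 0.763761
z2 = 1.560000 − 0.763761·(1.560000 − 1.440000) / (0.763761 − (-0.582198)) = 1.560000 − (0.091651)/(1.345959) = 1.491906
h(1.491906) = -0.027638
z3 = 1.491906 − (-0.027638)·(1.491906 − 1.560000) / (-0.027638 − 0.763761) = 1.491906 − (0.001882)/(-0.791399) = 1.494284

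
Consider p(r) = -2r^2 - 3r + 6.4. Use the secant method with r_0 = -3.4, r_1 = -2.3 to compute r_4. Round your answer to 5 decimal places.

p(-3.4) = -6.5200000, p(-2.3) = 2.7200000
r_2 = -2.3000000 − 2.7200000·(-2.3000000 − (-3.4000000)) / (2.7200000 − (-6.5200000)) = -2.3000000 − (2.9920000)/(9.2400000) = -2.6238095
p(-2.6238095) = 0.5026757
r_3 = -2.6238095 − 0.5026757·(-2.6238095 − (-2.3000000)) / (0.5026757 − 2.7200000) = -2.6238095 − (-0.1627712)/(-2.2173243) = -2.6972184
p(-2.6972184) = -0.0583187
r_4 = -2.6972184 − (-0.0583187)·(-2.6972184 − (-2.6238095)) / (-0.0583187 − 0.5026757) = -2.6972184 − (0.0042811)/(-0.5609944) = -2.6895871

-2.68959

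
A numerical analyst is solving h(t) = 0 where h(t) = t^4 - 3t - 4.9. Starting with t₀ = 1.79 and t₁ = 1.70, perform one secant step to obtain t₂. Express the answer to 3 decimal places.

h(1.79) = -0.00374, h(1.70) = -1.64790
t₂ = 1.70000 − (-1.64790)·(1.70000 − 1.79000) / (-1.64790 − (-0.00374)) = 1.70000 − (0.14831)/(-1.64416) = 1.79020

1.790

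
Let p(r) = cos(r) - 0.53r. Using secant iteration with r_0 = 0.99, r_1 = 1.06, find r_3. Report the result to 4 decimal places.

p(0.99) = 0.023990, p(1.06) = -0.072928
r_2 = 1.060000 − (-0.072928)·(1.060000 − 0.990000) / (-0.072928 − 0.023990) = 1.060000 − (-0.005105)/(-0.096918) = 1.007327
p(1.007327) = 0.000239
r_3 = 1.007327 − 0.000239·(1.007327 − 1.060000) / (0.000239 − (-0.072928)) = 1.007327 − (-0.000013)/(0.073167) = 1.007499

1.0075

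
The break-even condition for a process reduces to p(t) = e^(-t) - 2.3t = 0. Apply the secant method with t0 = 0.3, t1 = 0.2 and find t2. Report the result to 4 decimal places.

0.3165

p(0.3) = 0.050818, p(0.2) = 0.358731
t2 = 0.200000 − 0.358731·(0.200000 − 0.300000) / (0.358731 − 0.050818) = 0.200000 − (-0.035873)/(0.307913) = 0.316504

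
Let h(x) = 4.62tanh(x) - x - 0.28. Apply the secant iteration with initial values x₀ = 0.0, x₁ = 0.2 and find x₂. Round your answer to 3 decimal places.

0.079

h(0.0) = -0.28000, h(0.2) = 0.43187
x₂ = 0.20000 − 0.43187·(0.20000 − 0.00000) / (0.43187 − (-0.28000)) = 0.20000 − (0.08637)/(0.71187) = 0.07867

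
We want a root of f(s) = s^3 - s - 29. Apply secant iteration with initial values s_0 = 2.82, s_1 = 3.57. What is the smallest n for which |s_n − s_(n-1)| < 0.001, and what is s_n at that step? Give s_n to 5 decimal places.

f(2.82) = -9.3942320, f(3.57) = 12.9292930
s_2 = 3.5700000 − 12.9292930·(0.7500000)/(22.3235250) = 3.1356166;  |Δ| = 0.4343834
f(3.1356166) = -1.3059488
s_3 = 3.1356166 − (-1.3059488)·(-0.4343834)/(-14.2352418) = 3.1754671;  |Δ| = 0.0398506
f(3.1754671) = -0.1553540
s_4 = 3.1754671 − (-0.1553540)·(0.0398506)/(1.1505948) = 3.1808478;  |Δ| = 0.0053806
f(3.1808478) = 0.0023101
s_5 = 3.1808478 − 0.0023101·(0.0053806)/(0.1576640) = 3.1807689;  |Δ| = 0.0000788
|s_5 − s_4| = 0.0000788 < 0.001

n = 5, s_n = 3.18077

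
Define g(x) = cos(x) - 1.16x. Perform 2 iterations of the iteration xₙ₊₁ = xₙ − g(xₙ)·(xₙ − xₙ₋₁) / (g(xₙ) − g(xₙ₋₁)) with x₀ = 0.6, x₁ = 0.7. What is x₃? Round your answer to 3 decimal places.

0.674

g(0.6) = 0.12934, g(0.7) = -0.04716
x₂ = 0.70000 − (-0.04716)·(0.70000 − 0.60000) / (-0.04716 − 0.12934) = 0.70000 − (-0.00472)/(-0.17649) = 0.67328
g(0.67328) = 0.00077
x₃ = 0.67328 − 0.00077·(0.67328 − 0.70000) / (0.00077 − (-0.04716)) = 0.67328 − (-0.00002)/(0.04793) = 0.67371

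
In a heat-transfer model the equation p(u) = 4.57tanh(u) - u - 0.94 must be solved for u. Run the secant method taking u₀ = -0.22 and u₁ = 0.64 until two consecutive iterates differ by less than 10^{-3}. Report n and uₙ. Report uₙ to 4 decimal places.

n = 5, uₙ = 0.2716

p(-0.22) = -1.709488, p(0.64) = 1.001591
u₂ = 0.640000 − 1.001591·(0.860000)/(2.711078) = 0.322278;  |Δ| = 0.317722
p(0.322278) = 0.161576
u₃ = 0.322278 − 0.161576·(-0.317722)/(-0.840015) = 0.261165;  |Δ| = 0.061114
p(0.261165) = -0.034057
u₄ = 0.261165 − (-0.034057)·(-0.061114)/(-0.195633) = 0.271804;  |Δ| = 0.010639
p(0.271804) = 0.000628
u₅ = 0.271804 − 0.000628·(0.010639)/(0.034685) = 0.271611;  |Δ| = 0.000193
|u₅ − u₄| = 0.000193 < 10^{-3}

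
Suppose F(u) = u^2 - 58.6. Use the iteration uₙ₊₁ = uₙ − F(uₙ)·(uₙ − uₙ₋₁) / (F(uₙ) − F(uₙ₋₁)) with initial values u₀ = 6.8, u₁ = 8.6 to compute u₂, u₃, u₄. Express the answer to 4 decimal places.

7.6026, 7.6520, 7.6551

F(6.8) = -12.360000, F(8.6) = 15.360000
u₂ = 8.600000 − 15.360000·(8.600000 − 6.800000) / (15.360000 − (-12.360000)) = 8.600000 − (27.648000)/(27.720000) = 7.602597
F(7.602597) = -0.800513
u₃ = 7.602597 − (-0.800513)·(7.602597 − 8.600000) / (-0.800513 − 15.360000) = 7.602597 − (0.798433)/(-16.160513) = 7.652004
F(7.652004) = -0.046837
u₄ = 7.652004 − (-0.046837)·(7.652004 − 7.602597) / (-0.046837 − (-0.800513)) = 7.652004 − (-0.002314)/(0.753676) = 7.655074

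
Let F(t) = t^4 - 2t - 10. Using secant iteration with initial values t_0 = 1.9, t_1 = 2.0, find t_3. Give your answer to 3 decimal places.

1.929

F(1.9) = -0.76790, F(2.0) = 2.00000
t_2 = 2.00000 − 2.00000·(2.00000 − 1.90000) / (2.00000 − (-0.76790)) = 2.00000 − (0.20000)/(2.76790) = 1.92774
F(1.92774) = -0.04539
t_3 = 1.92774 − (-0.04539)·(1.92774 − 2.00000) / (-0.04539 − 2.00000) = 1.92774 − (0.00328)/(-2.04539) = 1.92935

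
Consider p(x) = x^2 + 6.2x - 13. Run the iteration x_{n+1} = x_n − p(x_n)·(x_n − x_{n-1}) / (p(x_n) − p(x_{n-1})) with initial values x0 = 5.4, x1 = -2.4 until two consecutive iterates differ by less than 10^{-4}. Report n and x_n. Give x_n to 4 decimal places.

n = 8, x_n = 1.6550

p(5.4) = 49.640000, p(-2.4) = -22.120000
x2 = -2.400000 − (-22.120000)·(-7.800000)/(-71.760000) = 0.004348;  |Δ| = 2.404348
p(0.004348) = -12.973025
x3 = 0.004348 − (-12.973025)·(2.404348)/(9.146975) = 3.414400;  |Δ| = 3.410052
p(3.414400) = 19.827407
x4 = 3.414400 − 19.827407·(3.410052)/(32.800432) = 1.353071;  |Δ| = 2.061329
p(1.353071) = -2.780162
x5 = 1.353071 − (-2.780162)·(-2.061329)/(-22.607569) = 1.606562;  |Δ| = 0.253492
p(1.606562) = -0.458272
x6 = 1.606562 − (-0.458272)·(0.253492)/(2.321890) = 1.656594;  |Δ| = 0.050032
p(1.656594) = 0.015186
x7 = 1.656594 − 0.015186·(0.050032)/(0.473458) = 1.654989;  |Δ| = 0.001605
p(1.654989) = -0.000078
x8 = 1.654989 − (-0.000078)·(-0.001605)/(-0.015263) = 1.654997;  |Δ| = 0.000008
|x8 − x7| = 0.000008 < 10^{-4}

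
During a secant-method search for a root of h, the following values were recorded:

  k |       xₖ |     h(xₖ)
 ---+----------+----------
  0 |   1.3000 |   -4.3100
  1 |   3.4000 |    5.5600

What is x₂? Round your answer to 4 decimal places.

2.2170

x₂ = 3.4000 − 5.5600·(3.4000 − 1.3000) / (5.5600 − (-4.3100))
   = 3.4000 − (11.676000)/(9.870000) = 2.217021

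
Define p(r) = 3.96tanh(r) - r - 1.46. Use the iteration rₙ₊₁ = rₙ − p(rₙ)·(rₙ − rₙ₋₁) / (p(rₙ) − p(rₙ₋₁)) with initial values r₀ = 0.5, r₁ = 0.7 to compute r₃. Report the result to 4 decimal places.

0.5635

p(0.5) = -0.130016, p(0.7) = 0.233296
r₂ = 0.700000 − 0.233296·(0.700000 − 0.500000) / (0.233296 − (-0.130016)) = 0.700000 − (0.046659)/(0.363312) = 0.571573
p(0.571573) = 0.013820
r₃ = 0.571573 − 0.013820·(0.571573 − 0.700000) / (0.013820 − 0.233296) = 0.571573 − (-0.001775)/(-0.219476) = 0.563486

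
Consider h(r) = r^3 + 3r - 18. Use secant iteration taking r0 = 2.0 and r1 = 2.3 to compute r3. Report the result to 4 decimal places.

h(2.0) = -4.000000, h(2.3) = 1.067000
r2 = 2.300000 − 1.067000·(2.300000 − 2.000000) / (1.067000 − (-4.000000)) = 2.300000 − (0.320100)/(5.067000) = 2.236827
h(2.236827) = -0.097798
r3 = 2.236827 − (-0.097798)·(2.236827 − 2.300000) / (-0.097798 − 1.067000) = 2.236827 − (0.006178)/(-1.164798) = 2.242131

2.2421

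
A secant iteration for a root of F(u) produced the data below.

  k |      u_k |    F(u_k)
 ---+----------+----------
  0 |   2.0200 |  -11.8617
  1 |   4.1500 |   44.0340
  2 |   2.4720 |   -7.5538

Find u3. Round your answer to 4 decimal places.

u3 = 2.4720 − (-7.5538)·(2.4720 − 4.1500) / (-7.5538 − 44.0340)
   = 2.4720 − (12.675276)/(-51.587800) = 2.717703

2.7177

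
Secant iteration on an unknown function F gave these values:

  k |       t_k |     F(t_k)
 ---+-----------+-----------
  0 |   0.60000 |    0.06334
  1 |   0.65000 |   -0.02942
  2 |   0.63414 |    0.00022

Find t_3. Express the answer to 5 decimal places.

t_3 = 0.63414 − 0.00022·(0.63414 − 0.65000) / (0.00022 − (-0.02942))
   = 0.63414 − (-0.0000035)/(0.0296400) = 0.6342577

0.63426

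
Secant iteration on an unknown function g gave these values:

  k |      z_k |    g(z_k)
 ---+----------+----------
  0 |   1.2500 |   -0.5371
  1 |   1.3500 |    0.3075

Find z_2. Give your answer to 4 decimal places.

1.3136

z_2 = 1.3500 − 0.3075·(1.3500 − 1.2500) / (0.3075 − (-0.5371))
   = 1.3500 − (0.030750)/(0.844600) = 1.313592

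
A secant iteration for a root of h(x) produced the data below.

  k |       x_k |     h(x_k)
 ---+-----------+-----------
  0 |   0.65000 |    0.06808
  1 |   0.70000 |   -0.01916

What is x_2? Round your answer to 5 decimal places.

x_2 = 0.70000 − (-0.01916)·(0.70000 − 0.65000) / (-0.01916 − 0.06808)
   = 0.70000 − (-0.0009580)/(-0.0872400) = 0.6890188

0.68902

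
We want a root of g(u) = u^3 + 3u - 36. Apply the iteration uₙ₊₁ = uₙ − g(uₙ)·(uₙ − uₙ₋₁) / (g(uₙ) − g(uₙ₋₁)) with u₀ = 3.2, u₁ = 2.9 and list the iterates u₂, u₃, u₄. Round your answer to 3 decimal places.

2.994, 3.000, 3.000

g(3.2) = 6.36800, g(2.9) = -2.91100
u₂ = 2.90000 − (-2.91100)·(2.90000 − 3.20000) / (-2.91100 − 6.36800) = 2.90000 − (0.87330)/(-9.27900) = 2.99412
g(2.99412) = -0.17622
u₃ = 2.99412 − (-0.17622)·(2.99412 − 2.90000) / (-0.17622 − (-2.91100)) = 2.99412 − (-0.01658)/(2.73478) = 3.00018
g(3.00018) = 0.00540
u₄ = 3.00018 − 0.00540·(3.00018 − 2.99412) / (0.00540 − (-0.17622)) = 3.00018 − (0.00003)/(0.18162) = 3.00000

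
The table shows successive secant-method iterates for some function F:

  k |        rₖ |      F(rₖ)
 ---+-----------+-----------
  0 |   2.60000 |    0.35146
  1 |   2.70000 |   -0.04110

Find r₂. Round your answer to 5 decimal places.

r₂ = 2.70000 − (-0.04110)·(2.70000 − 2.60000) / (-0.04110 − 0.35146)
   = 2.70000 − (-0.0041100)/(-0.3925600) = 2.6895303

2.68953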